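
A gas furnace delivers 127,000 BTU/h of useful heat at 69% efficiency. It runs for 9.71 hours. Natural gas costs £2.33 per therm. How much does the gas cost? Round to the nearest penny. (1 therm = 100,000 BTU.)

£41.64

Heat delivered = 127,000 BTU/h × 9.71 h = 1,233,170 BTU
Gas input = 1,233,170 / 0.69 = 1,787,203 BTU
= 1,787,203 / 100,000 = 17.87 therm
Cost = 17.87 × £2.33/therm = £41.64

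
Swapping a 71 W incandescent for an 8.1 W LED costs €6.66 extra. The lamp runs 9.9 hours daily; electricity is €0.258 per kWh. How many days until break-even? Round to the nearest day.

Power saved = 71 − 8.1 = 62.9 W
Daily energy saved = 62.9 W × 9.9 h = 622.7 Wh = 0.62271 kWh
Daily savings = 0.62271 × €0.258 = €0.1607
Payback = €6.66 / €0.1607 per day = 41.45 days

41 days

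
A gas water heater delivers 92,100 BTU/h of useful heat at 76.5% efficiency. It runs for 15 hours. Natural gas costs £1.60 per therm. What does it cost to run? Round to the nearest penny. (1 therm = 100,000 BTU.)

£28.89

Heat delivered = 92,100 BTU/h × 15 h = 1,381,500 BTU
Gas input = 1,381,500 / 0.765 = 1,805,882 BTU
= 1,805,882 / 100,000 = 18.06 therm
Cost = 18.06 × £1.60/therm = £28.89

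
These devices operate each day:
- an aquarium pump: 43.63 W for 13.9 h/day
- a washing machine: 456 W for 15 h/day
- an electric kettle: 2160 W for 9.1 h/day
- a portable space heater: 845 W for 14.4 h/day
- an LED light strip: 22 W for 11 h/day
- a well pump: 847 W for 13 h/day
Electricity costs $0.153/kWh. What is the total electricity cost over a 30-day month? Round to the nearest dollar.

aquarium pump: 43.63 W × 13.9 h × 30 d = 18,194 Wh = 18.19 kWh
washing machine: 456 W × 15 h × 30 d = 205,200 Wh = 205.2 kWh
electric kettle: 2160 W × 9.1 h × 30 d = 589,680 Wh = 589.7 kWh
portable space heater: 845 W × 14.4 h × 30 d = 365,040 Wh = 365 kWh
LED light strip: 22 W × 11 h × 30 d = 7,260 Wh = 7.26 kWh
well pump: 847 W × 13 h × 30 d = 330,330 Wh = 330.3 kWh
Total energy = 18.19 + 205.2 + 589.7 + 365 + 7.26 + 330.3 = 1,516 kWh
Cost = 1,516 kWh × $0.153 = $231.90 ≈ $232

$232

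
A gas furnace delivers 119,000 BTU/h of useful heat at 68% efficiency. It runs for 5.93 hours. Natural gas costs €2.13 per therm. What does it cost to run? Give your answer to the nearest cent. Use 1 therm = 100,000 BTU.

€22.10

Heat delivered = 119,000 BTU/h × 5.93 h = 705,670 BTU
Gas input = 705,670 / 0.680 = 1,037,750 BTU
= 1,037,750 / 100,000 = 10.38 therm
Cost = 10.38 × €2.13/therm = €22.10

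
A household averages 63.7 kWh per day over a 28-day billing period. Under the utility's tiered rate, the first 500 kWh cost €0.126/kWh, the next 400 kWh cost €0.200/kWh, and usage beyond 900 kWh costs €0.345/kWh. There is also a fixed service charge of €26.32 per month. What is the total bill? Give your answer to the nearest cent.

Usage = 63.7 kWh/day × 28 days = 1783.6 kWh
First 500 kWh × €0.126 = €63.00
Next 400 kWh × €0.200 = €80.00
Remaining 883.6 kWh × €0.345 = €304.84
Energy charge = €447.84; + service €26.32 = €474.16

€474.16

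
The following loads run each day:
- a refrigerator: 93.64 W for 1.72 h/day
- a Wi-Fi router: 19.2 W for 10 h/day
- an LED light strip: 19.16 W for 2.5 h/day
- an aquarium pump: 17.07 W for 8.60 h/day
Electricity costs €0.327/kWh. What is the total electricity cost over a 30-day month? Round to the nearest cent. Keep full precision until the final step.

€5.37

refrigerator: 93.64 W × 1.72 h × 30 d = 4,832 Wh = 4.832 kWh
Wi-Fi router: 19.2 W × 10 h × 30 d = 5,760 Wh = 5.76 kWh
LED light strip: 19.16 W × 2.5 h × 30 d = 1,437 Wh = 1.437 kWh
aquarium pump: 17.07 W × 8.60 h × 30 d = 4,404 Wh = 4.404 kWh
Total energy = 4.832 + 5.76 + 1.437 + 4.404 = 16.43 kWh
Cost = 16.43 kWh × €0.327 = €5.37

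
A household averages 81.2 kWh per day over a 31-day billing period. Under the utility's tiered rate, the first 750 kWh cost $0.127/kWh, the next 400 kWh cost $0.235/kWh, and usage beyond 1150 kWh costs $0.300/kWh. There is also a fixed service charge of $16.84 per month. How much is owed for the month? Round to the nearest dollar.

Usage = 81.2 kWh/day × 31 days = 2517.2 kWh
First 750 kWh × $0.127 = $95.25
Next 400 kWh × $0.235 = $94.00
Remaining 1367.2 kWh × $0.300 = $410.16
Energy charge = $599.41; + service $16.84 = $616.25 ≈ $616

$616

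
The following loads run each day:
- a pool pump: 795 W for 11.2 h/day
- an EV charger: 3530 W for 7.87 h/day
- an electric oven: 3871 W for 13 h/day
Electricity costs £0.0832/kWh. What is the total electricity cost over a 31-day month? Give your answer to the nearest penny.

£224.41

pool pump: 795 W × 11.2 h × 31 d = 276,024 Wh = 276 kWh
EV charger: 3530 W × 7.87 h × 31 d = 861,214 Wh = 861.2 kWh
electric oven: 3871 W × 13 h × 31 d = 1,560,013 Wh = 1,560 kWh
Total energy = 276 + 861.2 + 1,560 = 2,697 kWh
Cost = 2,697 kWh × £0.0832 = £224.41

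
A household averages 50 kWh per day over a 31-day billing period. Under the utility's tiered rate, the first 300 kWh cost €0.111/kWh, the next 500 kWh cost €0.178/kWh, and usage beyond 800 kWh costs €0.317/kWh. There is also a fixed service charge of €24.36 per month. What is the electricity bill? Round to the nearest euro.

€384

Usage = 50 kWh/day × 31 days = 1550 kWh
First 300 kWh × €0.111 = €33.30
Next 500 kWh × €0.178 = €89.00
Remaining 750 kWh × €0.317 = €237.75
Energy charge = €360.05; + service €24.36 = €384.41 ≈ €384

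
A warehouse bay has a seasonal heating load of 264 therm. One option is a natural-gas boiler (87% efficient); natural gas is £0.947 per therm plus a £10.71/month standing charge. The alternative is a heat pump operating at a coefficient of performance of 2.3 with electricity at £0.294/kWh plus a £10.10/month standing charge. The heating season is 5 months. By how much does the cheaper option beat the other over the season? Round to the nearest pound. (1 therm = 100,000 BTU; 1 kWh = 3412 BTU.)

£699

Heat load = 264 therm × 100,000 = 26,400,000 BTU
Gas: input = 26,400,000 / 0.87 = 30,344,828 BTU = 303.4 therm → 303.4 × £0.947 = £287.37; + 5 × £10.71 standing = £340.92
Heat pump: 26,400,000 BTU / 3412 = 7,737 kWh heat; / 2.3 = 3,364 kWh in → × £0.294 = £989.04; + 5 × £10.10 standing = £1,039.54
Difference = |£340.92 − £1,039.54| = £698.63 ≈ £699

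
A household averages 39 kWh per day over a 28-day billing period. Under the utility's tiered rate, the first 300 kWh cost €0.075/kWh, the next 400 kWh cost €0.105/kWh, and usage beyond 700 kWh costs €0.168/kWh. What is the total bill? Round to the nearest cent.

€130.36

Usage = 39 kWh/day × 28 days = 1092 kWh
First 300 kWh × €0.075 = €22.50
Next 400 kWh × €0.105 = €42.00
Remaining 392 kWh × €0.168 = €65.86
Total = €130.36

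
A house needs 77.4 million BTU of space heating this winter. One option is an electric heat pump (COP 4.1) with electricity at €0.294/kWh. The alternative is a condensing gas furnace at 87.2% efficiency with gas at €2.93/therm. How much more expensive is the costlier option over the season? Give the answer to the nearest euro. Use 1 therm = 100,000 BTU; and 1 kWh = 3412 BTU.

€974

Heat load = 77.4 × 10⁶ BTU = 77,400,000 BTU
Gas: input = 77,400,000 / 0.872 = 88,761,468 BTU = 887.6 therm → 887.6 × €2.93 = €2,600.71
Heat pump: 77,400,000 BTU / 3412 = 22,680 kWh heat; / 4.1 = 5,533 kWh in → × €0.294 = €1,626.65
Difference = |€2,600.71 − €1,626.65| = €974.06 ≈ €974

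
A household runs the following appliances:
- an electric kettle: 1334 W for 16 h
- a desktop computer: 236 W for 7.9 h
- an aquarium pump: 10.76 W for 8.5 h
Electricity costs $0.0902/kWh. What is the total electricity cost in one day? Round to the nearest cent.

$2.10

electric kettle: 1334 W × 16 h = 21,344 Wh = 21.34 kWh
desktop computer: 236 W × 7.9 h = 1,864 Wh = 1.864 kWh
aquarium pump: 10.76 W × 8.5 h = 91 Wh = 0.09146 kWh
Total energy = 21.34 + 1.864 + 0.09146 = 23.3 kWh
Cost = 23.3 kWh × $0.0902 = $2.10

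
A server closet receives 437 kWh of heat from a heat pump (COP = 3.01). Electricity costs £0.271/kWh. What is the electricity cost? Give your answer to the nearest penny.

Electrical input = 437 kWh / 3.01 = 145.2 kWh
Cost = 145.2 × £0.271/kWh = £39.34

£39.34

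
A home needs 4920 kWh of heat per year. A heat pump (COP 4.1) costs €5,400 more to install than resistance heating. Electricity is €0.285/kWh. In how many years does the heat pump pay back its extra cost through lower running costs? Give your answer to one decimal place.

Resistance: 4920 kWh × €0.285 = €1,402.20/yr
Heat pump: 4920 / 4.1 = 1200 kWh in → × €0.285 = €342.00/yr
Annual savings = €1,060.20
Payback = €5,400 / €1,060.20 = 5.09 years

5.1 years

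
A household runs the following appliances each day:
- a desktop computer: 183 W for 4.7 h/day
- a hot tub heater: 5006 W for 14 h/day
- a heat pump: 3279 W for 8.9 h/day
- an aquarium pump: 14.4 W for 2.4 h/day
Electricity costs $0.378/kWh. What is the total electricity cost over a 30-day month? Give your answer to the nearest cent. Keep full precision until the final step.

$1135.83

desktop computer: 183 W × 4.7 h × 30 d = 25,803 Wh = 25.8 kWh
hot tub heater: 5006 W × 14 h × 30 d = 2,102,520 Wh = 2,103 kWh
heat pump: 3279 W × 8.9 h × 30 d = 875,493 Wh = 875.5 kWh
aquarium pump: 14.4 W × 2.4 h × 30 d = 1,037 Wh = 1.037 kWh
Total energy = 25.8 + 2,103 + 875.5 + 1.037 = 3,005 kWh
Cost = 3,005 kWh × $0.378 = $1,135.83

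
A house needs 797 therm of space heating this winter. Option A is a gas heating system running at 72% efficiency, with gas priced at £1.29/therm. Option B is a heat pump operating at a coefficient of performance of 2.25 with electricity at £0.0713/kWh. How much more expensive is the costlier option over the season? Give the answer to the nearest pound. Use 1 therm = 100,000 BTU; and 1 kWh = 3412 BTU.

Heat load = 797 therm × 100,000 = 79,700,000 BTU
Gas: input = 79,700,000 / 0.72 = 110,694,444 BTU = 1,107 therm → 1,107 × £1.29 = £1,427.96
Heat pump: 79,700,000 BTU / 3412 = 23,360 kWh heat; / 2.25 = 10,380 kWh in → × £0.0713 = £740.21
Difference = |£1,427.96 − £740.21| = £687.75 ≈ £688

£688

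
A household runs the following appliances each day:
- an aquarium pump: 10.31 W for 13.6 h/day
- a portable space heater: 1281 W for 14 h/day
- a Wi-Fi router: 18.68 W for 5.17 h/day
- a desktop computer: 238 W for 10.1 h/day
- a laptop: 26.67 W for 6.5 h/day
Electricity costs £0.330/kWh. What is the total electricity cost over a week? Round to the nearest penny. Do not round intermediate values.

£47.93

aquarium pump: 10.31 W × 13.6 h × 7 d = 982 Wh = 0.9815 kWh
portable space heater: 1281 W × 14 h × 7 d = 125,538 Wh = 125.5 kWh
Wi-Fi router: 18.68 W × 5.17 h × 7 d = 676 Wh = 0.676 kWh
desktop computer: 238 W × 10.1 h × 7 d = 16,827 Wh = 16.83 kWh
laptop: 26.67 W × 6.5 h × 7 d = 1,213 Wh = 1.213 kWh
Total energy = 0.9815 + 125.5 + 0.676 + 16.83 + 1.213 = 145.2 kWh
Cost = 145.2 kWh × £0.330 = £47.93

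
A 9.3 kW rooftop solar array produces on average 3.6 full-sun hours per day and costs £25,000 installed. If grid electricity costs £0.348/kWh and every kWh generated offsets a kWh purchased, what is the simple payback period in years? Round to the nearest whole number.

Daily generation = 9.3 kW × 3.6 h = 33.48 kWh
Annual generation = 33.48 × 365 = 12220 kWh
Annual savings = 12220 × £0.348 = £4,252.63
Payback = £25,000 / £4,252.63 = 5.88 years

6 years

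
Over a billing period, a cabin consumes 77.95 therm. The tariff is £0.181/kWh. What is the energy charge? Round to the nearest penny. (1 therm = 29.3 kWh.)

77.95 therm × (29.3 kWh/therm) = 2,284 kWh
Cost = 2,284 kWh × £0.181/kWh = £413.39

£413.39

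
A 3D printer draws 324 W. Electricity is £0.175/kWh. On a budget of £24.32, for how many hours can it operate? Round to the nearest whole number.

429 h

Energy budget = £24.32 / £0.175 per kWh = 139 kWh = 138,971 Wh
Runtime = 138,971 Wh / 324 W = 428.9 h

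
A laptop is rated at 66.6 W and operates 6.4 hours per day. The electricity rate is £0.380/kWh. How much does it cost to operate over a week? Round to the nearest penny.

£1.13

Energy = 66.6 W × 6.4 h/day × 7 days = 2,984 Wh = 2.984 kWh
Cost = 2.984 kWh × £0.380/kWh = £1.13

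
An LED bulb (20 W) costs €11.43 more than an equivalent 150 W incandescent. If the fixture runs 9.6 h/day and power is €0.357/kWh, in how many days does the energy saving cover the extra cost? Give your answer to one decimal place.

Power saved = 150 − 20 = 130 W
Daily energy saved = 130 W × 9.6 h = 1248 Wh = 1.248 kWh
Daily savings = 1.248 × €0.357 = €0.4455
Payback = €11.43 / €0.4455 per day = 25.65 days

25.7 days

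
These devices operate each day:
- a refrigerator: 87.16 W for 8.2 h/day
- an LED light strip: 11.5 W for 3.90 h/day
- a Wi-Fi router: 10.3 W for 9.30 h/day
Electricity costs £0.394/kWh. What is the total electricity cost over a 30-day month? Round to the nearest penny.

£10.11

refrigerator: 87.16 W × 8.2 h × 30 d = 21,441 Wh = 21.44 kWh
LED light strip: 11.5 W × 3.90 h × 30 d = 1,346 Wh = 1.345 kWh
Wi-Fi router: 10.3 W × 9.30 h × 30 d = 2,874 Wh = 2.874 kWh
Total energy = 21.44 + 1.345 + 2.874 = 25.66 kWh
Cost = 25.66 kWh × £0.394 = £10.11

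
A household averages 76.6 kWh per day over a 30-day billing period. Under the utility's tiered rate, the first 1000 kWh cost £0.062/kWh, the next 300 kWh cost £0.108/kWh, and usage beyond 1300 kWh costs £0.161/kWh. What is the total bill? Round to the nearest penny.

£255.08

Usage = 76.6 kWh/day × 30 days = 2298 kWh
First 1000 kWh × £0.062 = £62.00
Next 300 kWh × £0.108 = £32.40
Remaining 998 kWh × £0.161 = £160.68
Total = £255.08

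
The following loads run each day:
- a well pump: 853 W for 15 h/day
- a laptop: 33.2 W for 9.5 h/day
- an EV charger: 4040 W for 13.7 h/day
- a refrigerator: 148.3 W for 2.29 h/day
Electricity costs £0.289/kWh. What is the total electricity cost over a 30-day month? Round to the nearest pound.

£596

well pump: 853 W × 15 h × 30 d = 383,850 Wh = 383.9 kWh
laptop: 33.2 W × 9.5 h × 30 d = 9,462 Wh = 9.462 kWh
EV charger: 4040 W × 13.7 h × 30 d = 1,660,440 Wh = 1,660 kWh
refrigerator: 148.3 W × 2.29 h × 30 d = 10,188 Wh = 10.19 kWh
Total energy = 383.9 + 9.462 + 1,660 + 10.19 = 2,064 kWh
Cost = 2,064 kWh × £0.289 = £596.48 ≈ £596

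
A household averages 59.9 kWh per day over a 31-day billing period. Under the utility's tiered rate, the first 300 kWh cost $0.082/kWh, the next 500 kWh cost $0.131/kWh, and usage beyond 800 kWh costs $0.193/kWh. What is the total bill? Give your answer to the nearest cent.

Usage = 59.9 kWh/day × 31 days = 1856.9 kWh
First 300 kWh × $0.082 = $24.60
Next 500 kWh × $0.131 = $65.50
Remaining 1056.9 kWh × $0.193 = $203.98
Total = $294.08

$294.08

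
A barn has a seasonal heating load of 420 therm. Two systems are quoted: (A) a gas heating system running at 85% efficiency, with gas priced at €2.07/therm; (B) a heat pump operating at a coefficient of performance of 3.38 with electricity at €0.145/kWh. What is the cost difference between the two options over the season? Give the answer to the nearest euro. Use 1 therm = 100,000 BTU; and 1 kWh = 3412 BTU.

€495

Heat load = 420 therm × 100,000 = 42,000,000 BTU
Gas: input = 42,000,000 / 0.85 = 49,411,765 BTU = 494.1 therm → 494.1 × €2.07 = €1,022.82
Heat pump: 42,000,000 BTU / 3412 = 12,310 kWh heat; / 3.38 = 3,642 kWh in → × €0.145 = €528.07
Difference = |€1,022.82 − €528.07| = €494.75 ≈ €495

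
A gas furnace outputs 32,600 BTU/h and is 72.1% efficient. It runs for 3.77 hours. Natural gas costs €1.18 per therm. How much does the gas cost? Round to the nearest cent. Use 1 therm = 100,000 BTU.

Heat delivered = 32,600 BTU/h × 3.77 h = 122,902 BTU
Gas input = 122,902 / 0.721 = 170,460 BTU
= 170,460 / 100,000 = 1.705 therm
Cost = 1.705 × €1.18/therm = €2.01

€2.01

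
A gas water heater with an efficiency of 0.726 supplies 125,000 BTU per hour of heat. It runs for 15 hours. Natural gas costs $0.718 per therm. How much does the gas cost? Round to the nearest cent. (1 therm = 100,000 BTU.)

$18.54

Heat delivered = 125,000 BTU/h × 15 h = 1,875,000 BTU
Gas input = 1,875,000 / 0.726 = 2,582,645 BTU
= 2,582,645 / 100,000 = 25.83 therm
Cost = 25.83 × $0.718/therm = $18.54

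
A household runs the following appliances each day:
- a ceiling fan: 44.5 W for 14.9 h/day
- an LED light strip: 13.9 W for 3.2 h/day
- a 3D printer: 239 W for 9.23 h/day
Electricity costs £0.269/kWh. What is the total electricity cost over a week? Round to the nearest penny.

£5.49

ceiling fan: 44.5 W × 14.9 h × 7 d = 4,641 Wh = 4.641 kWh
LED light strip: 13.9 W × 3.2 h × 7 d = 311 Wh = 0.3114 kWh
3D printer: 239 W × 9.23 h × 7 d = 15,442 Wh = 15.44 kWh
Total energy = 4.641 + 0.3114 + 15.44 = 20.39 kWh
Cost = 20.39 kWh × £0.269 = £5.49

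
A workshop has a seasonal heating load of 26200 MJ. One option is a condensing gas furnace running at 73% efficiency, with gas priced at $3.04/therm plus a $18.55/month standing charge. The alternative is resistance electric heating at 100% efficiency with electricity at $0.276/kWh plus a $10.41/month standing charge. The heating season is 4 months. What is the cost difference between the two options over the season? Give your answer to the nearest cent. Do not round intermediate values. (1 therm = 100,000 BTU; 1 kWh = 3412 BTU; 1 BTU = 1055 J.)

$942.11

Heat load = 26200 MJ = 26,200,000,000 J / 1055 = 24,834,123 BTU
Gas: input = 24,834,123 / 0.73 = 34,019,347 BTU = 340.2 therm → 340.2 × $3.04 = $1,034.19; + 4 × $18.55 standing = $1,108.39
Electric: 24,834,123 BTU / 3412 = 7,278 kWh → × $0.276 = $2,008.86; + 4 × $10.41 standing = $2,050.50
Difference = |$1,108.39 − $2,050.50| = $942.11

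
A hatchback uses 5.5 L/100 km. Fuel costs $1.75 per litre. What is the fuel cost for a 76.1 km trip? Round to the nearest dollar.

$7

Fuel = 5.5 L/100 km × 76.1 km / 100 = 4.185 L
Cost = 4.185 L × $1.75/L = $7.32 ≈ $7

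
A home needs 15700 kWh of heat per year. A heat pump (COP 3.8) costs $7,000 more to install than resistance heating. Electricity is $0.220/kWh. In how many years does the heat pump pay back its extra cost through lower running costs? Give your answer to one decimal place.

Resistance: 15700 kWh × $0.220 = $3,454.00/yr
Heat pump: 15700 / 3.8 = 4132 kWh in → × $0.220 = $908.95/yr
Annual savings = $2,545.05
Payback = $7,000 / $2,545.05 = 2.75 years

2.8 years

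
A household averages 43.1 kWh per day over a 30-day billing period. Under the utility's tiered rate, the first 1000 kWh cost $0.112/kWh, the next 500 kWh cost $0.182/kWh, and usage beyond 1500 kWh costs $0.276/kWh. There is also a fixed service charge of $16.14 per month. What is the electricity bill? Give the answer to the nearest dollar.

Usage = 43.1 kWh/day × 30 days = 1293 kWh
First 1000 kWh × $0.112 = $112.00
Next 293 kWh × $0.182 = $53.33
Remaining tier: 0 kWh (not reached)
Energy charge = $165.33; + service $16.14 = $181.47 ≈ $181

$181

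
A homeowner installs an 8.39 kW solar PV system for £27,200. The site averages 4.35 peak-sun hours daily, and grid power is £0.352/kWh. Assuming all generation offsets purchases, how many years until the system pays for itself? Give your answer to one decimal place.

5.8 years

Daily generation = 8.39 kW × 4.35 h = 36.5 kWh
Annual generation = 36.5 × 365 = 13321 kWh
Annual savings = 13321 × £0.352 = £4,689.07
Payback = £27,200 / £4,689.07 = 5.8 years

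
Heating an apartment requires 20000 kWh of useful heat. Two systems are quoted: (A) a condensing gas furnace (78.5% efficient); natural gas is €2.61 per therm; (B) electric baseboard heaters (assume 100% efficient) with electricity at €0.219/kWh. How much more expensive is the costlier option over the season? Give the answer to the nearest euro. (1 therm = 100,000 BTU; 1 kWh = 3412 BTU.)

Heat load = 20000 kWh × 3412 = 68,240,000 BTU
Gas: input = 68,240,000 / 0.785 = 86,929,936 BTU = 869.3 therm → 869.3 × €2.61 = €2,268.87
Electric: 68,240,000 BTU / 3412 = 20,000 kWh → × €0.219 = €4,380.00
Difference = |€2,268.87 − €4,380.00| = €2,111.13 ≈ €2111

€2111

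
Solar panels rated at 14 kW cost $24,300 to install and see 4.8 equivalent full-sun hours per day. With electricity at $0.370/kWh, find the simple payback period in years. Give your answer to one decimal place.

2.7 years

Daily generation = 14 kW × 4.8 h = 67.2 kWh
Annual generation = 67.2 × 365 = 24528 kWh
Annual savings = 24528 × $0.370 = $9,075.36
Payback = $24,300 / $9,075.36 = 2.68 years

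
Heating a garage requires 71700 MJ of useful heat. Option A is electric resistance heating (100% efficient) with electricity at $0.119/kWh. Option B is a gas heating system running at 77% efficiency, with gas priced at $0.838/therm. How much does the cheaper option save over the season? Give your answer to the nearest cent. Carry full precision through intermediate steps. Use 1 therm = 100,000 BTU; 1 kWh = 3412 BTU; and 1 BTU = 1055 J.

Heat load = 71700 MJ = 71,700,000,000 J / 1055 = 67,962,085 BTU
Gas: input = 67,962,085 / 0.770 = 88,262,448 BTU = 882.6 therm → 882.6 × $0.838 = $739.64
Electric: 67,962,085 BTU / 3412 = 19,920 kWh → × $0.119 = $2,370.31
Difference = |$739.64 − $2,370.31| = $1,630.67

$1630.67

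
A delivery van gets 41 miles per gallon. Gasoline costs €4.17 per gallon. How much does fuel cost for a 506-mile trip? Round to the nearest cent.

Fuel = 506 mi / 41 mpg = 12.34 gal
Cost = 12.34 gal × €4.17/gal = €51.46

€51.46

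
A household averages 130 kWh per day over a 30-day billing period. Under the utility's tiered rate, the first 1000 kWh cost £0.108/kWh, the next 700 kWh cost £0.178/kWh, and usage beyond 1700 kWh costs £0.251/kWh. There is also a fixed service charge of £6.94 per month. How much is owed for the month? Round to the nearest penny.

£791.74

Usage = 130 kWh/day × 30 days = 3900 kWh
First 1000 kWh × £0.108 = £108.00
Next 700 kWh × £0.178 = £124.60
Remaining 2200 kWh × £0.251 = £552.20
Energy charge = £784.80; + service £6.94 = £791.74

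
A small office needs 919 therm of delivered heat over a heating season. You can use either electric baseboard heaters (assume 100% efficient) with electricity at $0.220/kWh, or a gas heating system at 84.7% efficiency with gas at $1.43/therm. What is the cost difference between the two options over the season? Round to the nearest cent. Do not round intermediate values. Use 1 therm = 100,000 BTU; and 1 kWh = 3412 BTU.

Heat load = 919 therm × 100,000 = 91,900,000 BTU
Gas: input = 91,900,000 / 0.847 = 108,500,590 BTU = 1,085 therm → 1,085 × $1.43 = $1,551.56
Electric: 91,900,000 BTU / 3412 = 26,930 kWh → × $0.220 = $5,925.56
Difference = |$1,551.56 − $5,925.56| = $4,374.00

$4374.00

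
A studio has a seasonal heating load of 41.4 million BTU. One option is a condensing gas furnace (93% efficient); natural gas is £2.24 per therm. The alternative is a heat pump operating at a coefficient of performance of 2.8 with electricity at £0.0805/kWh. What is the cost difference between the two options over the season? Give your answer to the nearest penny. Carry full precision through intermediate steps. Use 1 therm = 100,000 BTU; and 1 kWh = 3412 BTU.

£648.32

Heat load = 41.4 × 10⁶ BTU = 41,400,000 BTU
Gas: input = 41,400,000 / 0.93 = 44,516,129 BTU = 445.2 therm → 445.2 × £2.24 = £997.16
Heat pump: 41,400,000 BTU / 3412 = 12,130 kWh heat; / 2.8 = 4,333 kWh in → × £0.0805 = £348.84
Difference = |£997.16 − £348.84| = £648.32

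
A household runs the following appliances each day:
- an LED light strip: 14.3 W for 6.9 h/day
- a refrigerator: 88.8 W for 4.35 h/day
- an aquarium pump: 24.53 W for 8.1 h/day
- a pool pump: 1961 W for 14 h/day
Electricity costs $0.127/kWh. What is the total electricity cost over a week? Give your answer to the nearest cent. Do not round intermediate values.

LED light strip: 14.3 W × 6.9 h × 7 d = 691 Wh = 0.6907 kWh
refrigerator: 88.8 W × 4.35 h × 7 d = 2,704 Wh = 2.704 kWh
aquarium pump: 24.53 W × 8.1 h × 7 d = 1,391 Wh = 1.391 kWh
pool pump: 1961 W × 14 h × 7 d = 192,178 Wh = 192.2 kWh
Total energy = 0.6907 + 2.704 + 1.391 + 192.2 = 197 kWh
Cost = 197 kWh × $0.127 = $25.01

$25.01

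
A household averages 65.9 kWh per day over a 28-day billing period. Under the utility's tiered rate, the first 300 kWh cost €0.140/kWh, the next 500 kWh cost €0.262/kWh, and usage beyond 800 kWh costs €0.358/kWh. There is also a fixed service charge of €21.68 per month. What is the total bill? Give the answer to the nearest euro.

€569

Usage = 65.9 kWh/day × 28 days = 1845.2 kWh
First 300 kWh × €0.140 = €42.00
Next 500 kWh × €0.262 = €131.00
Remaining 1045.2 kWh × €0.358 = €374.18
Energy charge = €547.18; + service €21.68 = €568.86 ≈ €569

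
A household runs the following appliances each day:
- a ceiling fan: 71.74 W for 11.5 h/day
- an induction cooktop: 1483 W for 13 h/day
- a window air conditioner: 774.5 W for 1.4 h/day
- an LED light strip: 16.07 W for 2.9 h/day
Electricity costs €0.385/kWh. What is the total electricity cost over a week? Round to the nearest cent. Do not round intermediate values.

ceiling fan: 71.74 W × 11.5 h × 7 d = 5,775 Wh = 5.775 kWh
induction cooktop: 1483 W × 13 h × 7 d = 134,953 Wh = 135 kWh
window air conditioner: 774.5 W × 1.4 h × 7 d = 7,590 Wh = 7.59 kWh
LED light strip: 16.07 W × 2.9 h × 7 d = 326 Wh = 0.3262 kWh
Total energy = 5.775 + 135 + 7.59 + 0.3262 = 148.6 kWh
Cost = 148.6 kWh × €0.385 = €57.23

€57.23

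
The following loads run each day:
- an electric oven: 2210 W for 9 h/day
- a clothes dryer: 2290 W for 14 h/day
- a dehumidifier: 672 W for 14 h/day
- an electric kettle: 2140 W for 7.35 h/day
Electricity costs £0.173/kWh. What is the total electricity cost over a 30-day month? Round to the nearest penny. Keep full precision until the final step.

electric oven: 2210 W × 9 h × 30 d = 596,700 Wh = 596.7 kWh
clothes dryer: 2290 W × 14 h × 30 d = 961,800 Wh = 961.8 kWh
dehumidifier: 672 W × 14 h × 30 d = 282,240 Wh = 282.2 kWh
electric kettle: 2140 W × 7.35 h × 30 d = 471,870 Wh = 471.9 kWh
Total energy = 596.7 + 961.8 + 282.2 + 471.9 = 2,313 kWh
Cost = 2,313 kWh × £0.173 = £400.08

£400.08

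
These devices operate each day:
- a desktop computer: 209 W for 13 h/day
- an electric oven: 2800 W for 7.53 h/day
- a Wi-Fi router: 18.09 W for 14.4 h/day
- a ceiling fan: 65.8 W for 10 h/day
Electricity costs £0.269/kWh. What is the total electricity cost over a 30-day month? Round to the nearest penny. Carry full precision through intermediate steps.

desktop computer: 209 W × 13 h × 30 d = 81,510 Wh = 81.51 kWh
electric oven: 2800 W × 7.53 h × 30 d = 632,520 Wh = 632.5 kWh
Wi-Fi router: 18.09 W × 14.4 h × 30 d = 7,815 Wh = 7.815 kWh
ceiling fan: 65.8 W × 10 h × 30 d = 19,740 Wh = 19.74 kWh
Total energy = 81.51 + 632.5 + 7.815 + 19.74 = 741.6 kWh
Cost = 741.6 kWh × £0.269 = £199.49

£199.49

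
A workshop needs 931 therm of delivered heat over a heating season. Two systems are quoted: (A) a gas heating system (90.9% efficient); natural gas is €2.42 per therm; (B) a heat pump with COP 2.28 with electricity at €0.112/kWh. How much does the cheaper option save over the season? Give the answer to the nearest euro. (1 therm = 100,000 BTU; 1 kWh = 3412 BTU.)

Heat load = 931 therm × 100,000 = 93,100,000 BTU
Gas: input = 93,100,000 / 0.909 = 102,420,242 BTU = 1,024 therm → 1,024 × €2.42 = €2,478.57
Heat pump: 93,100,000 BTU / 3412 = 27,290 kWh heat; / 2.28 = 11,970 kWh in → × €0.112 = €1,340.37
Difference = |€2,478.57 − €1,340.37| = €1,138.20 ≈ €1138

€1138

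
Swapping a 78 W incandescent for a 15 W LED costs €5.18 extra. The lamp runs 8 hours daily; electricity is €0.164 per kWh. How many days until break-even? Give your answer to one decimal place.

62.7 days

Power saved = 78 − 15 = 63 W
Daily energy saved = 63 W × 8 h = 504 Wh = 0.504 kWh
Daily savings = 0.504 × €0.164 = €0.0827
Payback = €5.18 / €0.0827 per day = 62.67 days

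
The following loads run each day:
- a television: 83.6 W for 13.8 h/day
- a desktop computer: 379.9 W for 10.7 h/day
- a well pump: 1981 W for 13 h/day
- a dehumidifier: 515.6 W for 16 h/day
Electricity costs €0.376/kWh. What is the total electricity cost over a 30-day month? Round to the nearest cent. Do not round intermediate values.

€442.42

television: 83.6 W × 13.8 h × 30 d = 34,610 Wh = 34.61 kWh
desktop computer: 379.9 W × 10.7 h × 30 d = 121,948 Wh = 121.9 kWh
well pump: 1981 W × 13 h × 30 d = 772,590 Wh = 772.6 kWh
dehumidifier: 515.6 W × 16 h × 30 d = 247,488 Wh = 247.5 kWh
Total energy = 34.61 + 121.9 + 772.6 + 247.5 = 1,177 kWh
Cost = 1,177 kWh × €0.376 = €442.42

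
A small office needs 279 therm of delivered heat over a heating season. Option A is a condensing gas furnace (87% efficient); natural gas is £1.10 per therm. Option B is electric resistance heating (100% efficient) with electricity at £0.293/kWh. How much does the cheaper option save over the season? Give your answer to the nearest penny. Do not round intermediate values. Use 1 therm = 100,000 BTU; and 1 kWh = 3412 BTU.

£2043.11

Heat load = 279 therm × 100,000 = 27,900,000 BTU
Gas: input = 27,900,000 / 0.87 = 32,068,966 BTU = 320.7 therm → 320.7 × £1.10 = £352.76
Electric: 27,900,000 BTU / 3412 = 8,177 kWh → × £0.293 = £2,395.87
Difference = |£352.76 − £2,395.87| = £2,043.11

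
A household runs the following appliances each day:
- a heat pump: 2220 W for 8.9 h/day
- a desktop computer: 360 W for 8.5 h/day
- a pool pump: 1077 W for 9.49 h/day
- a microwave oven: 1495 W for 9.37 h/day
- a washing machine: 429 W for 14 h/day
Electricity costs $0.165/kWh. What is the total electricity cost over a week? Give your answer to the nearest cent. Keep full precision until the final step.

$61.28

heat pump: 2220 W × 8.9 h × 7 d = 138,306 Wh = 138.3 kWh
desktop computer: 360 W × 8.5 h × 7 d = 21,420 Wh = 21.42 kWh
pool pump: 1077 W × 9.49 h × 7 d = 71,545 Wh = 71.55 kWh
microwave oven: 1495 W × 9.37 h × 7 d = 98,057 Wh = 98.06 kWh
washing machine: 429 W × 14 h × 7 d = 42,042 Wh = 42.04 kWh
Total energy = 138.3 + 21.42 + 71.55 + 98.06 + 42.04 = 371.4 kWh
Cost = 371.4 kWh × $0.165 = $61.28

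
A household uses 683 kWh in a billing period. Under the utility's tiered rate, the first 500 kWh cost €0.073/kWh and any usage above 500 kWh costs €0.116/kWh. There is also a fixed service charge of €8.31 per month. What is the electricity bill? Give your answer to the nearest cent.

First 500 kWh × €0.073 = €36.50
Remaining 183 kWh × €0.116 = €21.23
Energy charge = €57.73; + service €8.31 = €66.04

€66.04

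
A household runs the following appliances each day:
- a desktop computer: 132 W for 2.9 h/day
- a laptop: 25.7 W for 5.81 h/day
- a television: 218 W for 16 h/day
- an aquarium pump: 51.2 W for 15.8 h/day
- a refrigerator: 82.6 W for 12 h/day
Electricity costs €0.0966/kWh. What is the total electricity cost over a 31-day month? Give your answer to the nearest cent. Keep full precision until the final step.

desktop computer: 132 W × 2.9 h × 31 d = 11,867 Wh = 11.87 kWh
laptop: 25.7 W × 5.81 h × 31 d = 4,629 Wh = 4.629 kWh
television: 218 W × 16 h × 31 d = 108,128 Wh = 108.1 kWh
aquarium pump: 51.2 W × 15.8 h × 31 d = 25,078 Wh = 25.08 kWh
refrigerator: 82.6 W × 12 h × 31 d = 30,727 Wh = 30.73 kWh
Total energy = 11.87 + 4.629 + 108.1 + 25.08 + 30.73 = 180.4 kWh
Cost = 180.4 kWh × €0.0966 = €17.43

€17.43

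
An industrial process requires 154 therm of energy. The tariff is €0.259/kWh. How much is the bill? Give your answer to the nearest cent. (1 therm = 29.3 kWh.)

154 therm × (29.3 kWh/therm) = 4,512 kWh
Cost = 4,512 kWh × €0.259/kWh = €1,168.66

€1168.66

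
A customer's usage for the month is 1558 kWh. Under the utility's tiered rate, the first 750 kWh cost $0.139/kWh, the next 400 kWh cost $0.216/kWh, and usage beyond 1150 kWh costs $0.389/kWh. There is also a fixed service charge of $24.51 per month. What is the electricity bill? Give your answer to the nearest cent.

First 750 kWh × $0.139 = $104.25
Next 400 kWh × $0.216 = $86.40
Remaining 408 kWh × $0.389 = $158.71
Energy charge = $349.36; + service $24.51 = $373.87

$373.87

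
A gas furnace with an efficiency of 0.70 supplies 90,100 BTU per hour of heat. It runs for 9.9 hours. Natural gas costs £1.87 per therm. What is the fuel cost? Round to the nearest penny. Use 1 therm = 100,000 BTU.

Heat delivered = 90,100 BTU/h × 9.9 h = 891,990 BTU
Gas input = 891,990 / 0.70 = 1,274,271 BTU
= 1,274,271 / 100,000 = 12.74 therm
Cost = 12.74 × £1.87/therm = £23.83

£23.83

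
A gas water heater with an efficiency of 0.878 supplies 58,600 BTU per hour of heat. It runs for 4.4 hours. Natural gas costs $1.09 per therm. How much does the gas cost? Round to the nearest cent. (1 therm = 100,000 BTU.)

Heat delivered = 58,600 BTU/h × 4.4 h = 257,840 BTU
Gas input = 257,840 / 0.878 = 293,667 BTU
= 293,667 / 100,000 = 2.937 therm
Cost = 2.937 × $1.09/therm = $3.20

$3.20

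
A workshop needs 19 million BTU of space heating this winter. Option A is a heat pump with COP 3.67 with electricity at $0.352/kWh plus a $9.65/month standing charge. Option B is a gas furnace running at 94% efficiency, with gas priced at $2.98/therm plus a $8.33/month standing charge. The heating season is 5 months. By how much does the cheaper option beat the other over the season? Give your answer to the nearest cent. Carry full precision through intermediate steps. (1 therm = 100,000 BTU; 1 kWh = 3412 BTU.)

$61.64

Heat load = 19 × 10⁶ BTU = 19,000,000 BTU
Gas: input = 19,000,000 / 0.94 = 20,212,766 BTU = 202.1 therm → 202.1 × $2.98 = $602.34; + 5 × $8.33 standing = $643.99
Heat pump: 19,000,000 BTU / 3412 = 5,569 kWh heat; / 3.67 = 1,517 kWh in → × $0.352 = $534.10; + 5 × $9.65 standing = $582.35
Difference = |$643.99 − $582.35| = $61.64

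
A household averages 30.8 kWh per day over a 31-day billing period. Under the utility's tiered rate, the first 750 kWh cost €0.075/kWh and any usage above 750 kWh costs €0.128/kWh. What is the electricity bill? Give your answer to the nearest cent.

€82.46

Usage = 30.8 kWh/day × 31 days = 954.8 kWh
First 750 kWh × €0.075 = €56.25
Remaining 204.8 kWh × €0.128 = €26.21
Total = €82.46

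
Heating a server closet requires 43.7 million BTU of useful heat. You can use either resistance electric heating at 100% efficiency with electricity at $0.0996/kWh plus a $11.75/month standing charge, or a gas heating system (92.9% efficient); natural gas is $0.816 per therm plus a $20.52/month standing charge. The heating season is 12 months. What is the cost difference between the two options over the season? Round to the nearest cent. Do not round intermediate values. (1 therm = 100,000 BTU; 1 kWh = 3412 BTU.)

$786.57

Heat load = 43.7 × 10⁶ BTU = 43,700,000 BTU
Gas: input = 43,700,000 / 0.929 = 47,039,828 BTU = 470.4 therm → 470.4 × $0.816 = $383.84; + 12 × $20.52 standing = $630.08
Electric: 43,700,000 BTU / 3412 = 12,810 kWh → × $0.0996 = $1,275.65; + 12 × $11.75 standing = $1,416.65
Difference = |$630.08 − $1,416.65| = $786.57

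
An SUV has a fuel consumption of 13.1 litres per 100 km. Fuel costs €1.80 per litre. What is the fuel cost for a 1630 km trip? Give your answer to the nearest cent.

€384.35

Fuel = 13.1 L/100 km × 1630 km / 100 = 213.5 L
Cost = 213.5 L × €1.80/L = €384.35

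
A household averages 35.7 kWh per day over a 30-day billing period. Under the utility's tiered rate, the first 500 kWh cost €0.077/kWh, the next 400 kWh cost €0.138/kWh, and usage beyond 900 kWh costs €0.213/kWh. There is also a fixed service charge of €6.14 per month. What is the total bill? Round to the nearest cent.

€136.26

Usage = 35.7 kWh/day × 30 days = 1071 kWh
First 500 kWh × €0.077 = €38.50
Next 400 kWh × €0.138 = €55.20
Remaining 171 kWh × €0.213 = €36.42
Energy charge = €130.12; + service €6.14 = €136.26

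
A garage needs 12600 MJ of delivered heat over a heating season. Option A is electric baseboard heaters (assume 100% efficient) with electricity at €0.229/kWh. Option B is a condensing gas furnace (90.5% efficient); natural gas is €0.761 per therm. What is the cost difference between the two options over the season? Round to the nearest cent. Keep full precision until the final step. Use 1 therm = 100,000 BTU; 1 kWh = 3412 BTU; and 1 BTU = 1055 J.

€701.15

Heat load = 12600 MJ = 12,600,000,000 J / 1055 = 11,943,128 BTU
Gas: input = 11,943,128 / 0.905 = 13,196,826 BTU = 132 therm → 132 × €0.761 = €100.43
Electric: 11,943,128 BTU / 3412 = 3,500 kWh → × €0.229 = €801.58
Difference = |€100.43 − €801.58| = €701.15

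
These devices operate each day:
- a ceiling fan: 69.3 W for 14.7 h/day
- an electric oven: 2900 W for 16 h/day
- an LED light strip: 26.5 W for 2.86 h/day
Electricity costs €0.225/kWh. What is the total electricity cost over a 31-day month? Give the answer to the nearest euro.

ceiling fan: 69.3 W × 14.7 h × 31 d = 31,580 Wh = 31.58 kWh
electric oven: 2900 W × 16 h × 31 d = 1,438,400 Wh = 1,438 kWh
LED light strip: 26.5 W × 2.86 h × 31 d = 2,349 Wh = 2.349 kWh
Total energy = 31.58 + 1,438 + 2.349 = 1,472 kWh
Cost = 1,472 kWh × €0.225 = €331.27 ≈ €331

€331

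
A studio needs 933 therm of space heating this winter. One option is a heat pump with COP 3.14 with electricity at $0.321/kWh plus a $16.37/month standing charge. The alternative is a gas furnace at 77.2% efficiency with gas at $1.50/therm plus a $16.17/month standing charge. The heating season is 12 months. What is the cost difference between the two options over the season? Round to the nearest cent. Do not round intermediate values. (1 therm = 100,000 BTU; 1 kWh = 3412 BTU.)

Heat load = 933 therm × 100,000 = 93,300,000 BTU
Gas: input = 93,300,000 / 0.772 = 120,854,922 BTU = 1,209 therm → 1,209 × $1.50 = $1,812.82; + 12 × $16.17 standing = $2,006.86
Heat pump: 93,300,000 BTU / 3412 = 27,340 kWh heat; / 3.14 = 8,708 kWh in → × $0.321 = $2,795.43; + 12 × $16.37 standing = $2,991.87
Difference = |$2,006.86 − $2,991.87| = $985.00

$985.00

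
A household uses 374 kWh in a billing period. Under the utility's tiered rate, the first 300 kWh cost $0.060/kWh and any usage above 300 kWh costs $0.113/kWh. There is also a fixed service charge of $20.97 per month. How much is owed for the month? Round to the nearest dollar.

First 300 kWh × $0.060 = $18.00
Remaining 74 kWh × $0.113 = $8.36
Energy charge = $26.36; + service $20.97 = $47.33 ≈ $47

$47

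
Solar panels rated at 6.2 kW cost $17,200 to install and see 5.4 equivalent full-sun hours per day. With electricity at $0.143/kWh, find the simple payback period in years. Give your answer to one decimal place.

Daily generation = 6.2 kW × 5.4 h = 33.48 kWh
Annual generation = 33.48 × 365 = 12220 kWh
Annual savings = 12220 × $0.143 = $1,747.49
Payback = $17,200 / $1,747.49 = 9.84 years

9.8 years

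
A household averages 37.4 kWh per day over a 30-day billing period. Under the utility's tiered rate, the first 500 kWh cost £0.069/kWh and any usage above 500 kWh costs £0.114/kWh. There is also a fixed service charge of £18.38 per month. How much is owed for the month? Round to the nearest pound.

Usage = 37.4 kWh/day × 30 days = 1122 kWh
First 500 kWh × £0.069 = £34.50
Remaining 622 kWh × £0.114 = £70.91
Energy charge = £105.41; + service £18.38 = £123.79 ≈ £124

£124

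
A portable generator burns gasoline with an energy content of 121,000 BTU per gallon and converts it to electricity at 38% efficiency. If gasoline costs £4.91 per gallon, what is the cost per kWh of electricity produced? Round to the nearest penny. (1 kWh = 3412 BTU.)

Electrical output per gallon = 121,000 BTU × 0.38 / 3412 BTU/kWh = 13.48 kWh
Cost per kWh = £4.91 / 13.48 kWh = £0.364

£0.36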